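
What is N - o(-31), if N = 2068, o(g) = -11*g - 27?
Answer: 1754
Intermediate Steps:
o(g) = -27 - 11*g
N - o(-31) = 2068 - (-27 - 11*(-31)) = 2068 - (-27 + 341) = 2068 - 1*314 = 2068 - 314 = 1754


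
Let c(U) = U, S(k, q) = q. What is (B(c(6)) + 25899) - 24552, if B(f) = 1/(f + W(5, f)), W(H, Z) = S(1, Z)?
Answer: 16165/12 ≈ 1347.1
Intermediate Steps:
W(H, Z) = Z
B(f) = 1/(2*f) (B(f) = 1/(f + f) = 1/(2*f))
(B(c(6)) + 25899) - 24552 = ((1/2)/6 + 25899) - 24552 = ((1/2)*(1/6) + 25899) - 24552 = (1/12 + 25899) - 24552 = 310789/12 - 24552 = 16165/12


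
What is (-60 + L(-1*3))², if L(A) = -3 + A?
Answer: 4356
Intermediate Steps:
(-60 + L(-1*3))² = (-60 + (-3 - 1*3))² = (-60 + (-3 - 3))² = (-60 - 6)² = (-66)² = 4356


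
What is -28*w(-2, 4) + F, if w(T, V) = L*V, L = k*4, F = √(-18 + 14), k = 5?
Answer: -2240 + 2*I ≈ -2240.0 + 2.0*I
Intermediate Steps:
F = 2*I (F = √(-4) = 2*I ≈ 2.0*I)
L = 20 (L = 5*4 = 20)
w(T, V) = 20*V
-28*w(-2, 4) + F = -560*4 + 2*I = -28*80 + 2*I = -2240 + 2*I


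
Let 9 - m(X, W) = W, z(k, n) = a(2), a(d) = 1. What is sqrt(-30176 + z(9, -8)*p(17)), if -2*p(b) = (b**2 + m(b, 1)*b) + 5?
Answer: I*sqrt(30391) ≈ 174.33*I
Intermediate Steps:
z(k, n) = 1
m(X, W) = 9 - W
p(b) = -5/2 - 4*b - b**2/2 (p(b) = -((b**2 + (9 - 1*1)*b) + 5)/2 = -((b**2 + (9 - 1)*b) + 5)/2 = -((b**2 + 8*b) + 5)/2 = -(5 + b**2 + 8*b)/2 = -5/2 - 4*b - b**2/2)
sqrt(-30176 + z(9, -8)*p(17)) = sqrt(-30176 + 1*(-5/2 - 4*17 - 1/2*17**2)) = sqrt(-30176 + 1*(-5/2 - 68 - 1/2*289)) = sqrt(-30176 + 1*(-5/2 - 68 - 289/2)) = sqrt(-30176 + 1*(-215)) = sqrt(-30176 - 215) = sqrt(-30391) = I*sqrt(30391)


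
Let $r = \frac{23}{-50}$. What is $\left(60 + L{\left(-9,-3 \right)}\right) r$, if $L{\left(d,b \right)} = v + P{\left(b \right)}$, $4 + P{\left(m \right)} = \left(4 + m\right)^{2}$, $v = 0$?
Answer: $- \frac{1311}{50} \approx -26.22$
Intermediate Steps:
$P{\left(m \right)} = -4 + \left(4 + m\right)^{2}$
$r = - \frac{23}{50}$ ($r = 23 \left(- \frac{1}{50}\right) = - \frac{23}{50} \approx -0.46$)
$L{\left(d,b \right)} = -4 + \left(4 + b\right)^{2}$ ($L{\left(d,b \right)} = 0 + \left(-4 + \left(4 + b\right)^{2}\right) = -4 + \left(4 + b\right)^{2}$)
$\left(60 + L{\left(-9,-3 \right)}\right) r = \left(60 - \left(4 - \left(4 - 3\right)^{2}\right)\right) \left(- \frac{23}{50}\right) = \left(60 - \left(4 - 1^{2}\right)\right) \left(- \frac{23}{50}\right) = \left(60 + \left(-4 + 1\right)\right) \left(- \frac{23}{50}\right) = \left(60 - 3\right) \left(- \frac{23}{50}\right) = 57 \left(- \frac{23}{50}\right) = - \frac{1311}{50}$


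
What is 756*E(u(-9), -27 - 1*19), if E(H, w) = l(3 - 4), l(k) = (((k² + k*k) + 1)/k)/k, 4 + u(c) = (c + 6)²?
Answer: 2268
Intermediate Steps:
u(c) = -4 + (6 + c)² (u(c) = -4 + (c + 6)² = -4 + (6 + c)²)
l(k) = (1 + 2*k²)/k² (l(k) = (((k² + k²) + 1)/k)/k = ((2*k² + 1)/k)/k = ((1 + 2*k²)/k)/k = (1 + 2*k²)/k²)
E(H, w) = 3 (E(H, w) = 2 + (3 - 4)⁻² = 2 + (-1)⁻² = 2 + 1 = 3)
756*E(u(-9), -27 - 1*19) = 756*3 = 2268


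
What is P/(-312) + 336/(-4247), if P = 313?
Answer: -1434143/1325064 ≈ -1.0823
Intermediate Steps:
P/(-312) + 336/(-4247) = 313/(-312) + 336/(-4247) = 313*(-1/312) + 336*(-1/4247) = -313/312 - 336/4247 = -1434143/1325064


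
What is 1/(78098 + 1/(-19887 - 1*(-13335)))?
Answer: 6552/511698095 ≈ 1.2804e-5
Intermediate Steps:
1/(78098 + 1/(-19887 - 1*(-13335))) = 1/(78098 + 1/(-19887 + 13335)) = 1/(78098 + 1/(-6552)) = 1/(78098 - 1/6552) = 1/(511698095/6552) = 6552/511698095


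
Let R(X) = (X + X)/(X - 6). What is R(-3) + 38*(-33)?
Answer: -3760/3 ≈ -1253.3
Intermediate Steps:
R(X) = 2*X/(-6 + X) (R(X) = (2*X)/(-6 + X) = 2*X/(-6 + X))
R(-3) + 38*(-33) = 2*(-3)/(-6 - 3) + 38*(-33) = 2*(-3)/(-9) - 1254 = 2*(-3)*(-⅑) - 1254 = ⅔ - 1254 = -3760/3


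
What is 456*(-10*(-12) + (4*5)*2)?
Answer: 72960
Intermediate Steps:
456*(-10*(-12) + (4*5)*2) = 456*(120 + 20*2) = 456*(120 + 40) = 456*160 = 72960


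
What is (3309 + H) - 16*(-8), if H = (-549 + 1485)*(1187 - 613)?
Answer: 540701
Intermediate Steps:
H = 537264 (H = 936*574 = 537264)
(3309 + H) - 16*(-8) = (3309 + 537264) - 16*(-8) = 540573 + 128 = 540701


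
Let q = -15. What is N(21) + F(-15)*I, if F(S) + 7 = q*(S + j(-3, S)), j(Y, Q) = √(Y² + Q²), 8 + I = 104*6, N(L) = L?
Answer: 134309 - 27720*√26 ≈ -7035.8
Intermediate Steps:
I = 616 (I = -8 + 104*6 = -8 + 624 = 616)
j(Y, Q) = √(Q² + Y²)
F(S) = -7 - 15*S - 15*√(9 + S²) (F(S) = -7 - 15*(S + √(S² + (-3)²)) = -7 - 15*(S + √(S² + 9)) = -7 - 15*(S + √(9 + S²)) = -7 + (-15*S - 15*√(9 + S²)) = -7 - 15*S - 15*√(9 + S²))
N(21) + F(-15)*I = 21 + (-7 - 15*(-15) - 15*√(9 + (-15)²))*616 = 21 + (-7 + 225 - 15*√(9 + 225))*616 = 21 + (-7 + 225 - 45*√26)*616 = 21 + (218 - 45*√26)*616 = 21 + (134288 - 27720*√26) = 134309 - 27720*√26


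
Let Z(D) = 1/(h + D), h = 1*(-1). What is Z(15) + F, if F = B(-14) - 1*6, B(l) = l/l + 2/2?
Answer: -55/14 ≈ -3.9286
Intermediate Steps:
B(l) = 2 (B(l) = 1 + 2*(½) = 1 + 1 = 2)
h = -1
Z(D) = 1/(-1 + D)
F = -4 (F = 2 - 1*6 = 2 - 6 = -4)
Z(15) + F = 1/(-1 + 15) - 4 = 1/14 - 4 = -55/14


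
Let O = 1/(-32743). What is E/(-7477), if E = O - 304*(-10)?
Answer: -99538719/244819411 ≈ -0.40658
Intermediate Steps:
O = -1/32743 ≈ -3.0541e-5
E = 99538719/32743 (E = -1/32743 - 304*(-10) = -1/32743 + 3040 = 99538719/32743 ≈ 3040.0)
E/(-7477) = (99538719/32743)/(-7477) = (99538719/32743)*(-1/7477) = -99538719/244819411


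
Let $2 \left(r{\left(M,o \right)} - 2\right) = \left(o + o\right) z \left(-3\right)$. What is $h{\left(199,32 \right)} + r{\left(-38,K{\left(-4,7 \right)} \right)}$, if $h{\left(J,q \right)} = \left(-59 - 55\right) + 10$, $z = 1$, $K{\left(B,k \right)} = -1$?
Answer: $-99$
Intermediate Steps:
$h{\left(J,q \right)} = -104$ ($h{\left(J,q \right)} = -114 + 10 = -104$)
$r{\left(M,o \right)} = 2 - 3 o$ ($r{\left(M,o \right)} = 2 + \frac{\left(o + o\right) 1 \left(-3\right)}{2} = 2 + \frac{2 o 1 \left(-3\right)}{2} = 2 + \frac{2 o \left(-3\right)}{2} = 2 + \frac{\left(-6\right) o}{2} = 2 - 3 o$)
$h{\left(199,32 \right)} + r{\left(-38,K{\left(-4,7 \right)} \right)} = -104 + \left(2 - -3\right) = -104 + \left(2 + 3\right) = -104 + 5 = -99$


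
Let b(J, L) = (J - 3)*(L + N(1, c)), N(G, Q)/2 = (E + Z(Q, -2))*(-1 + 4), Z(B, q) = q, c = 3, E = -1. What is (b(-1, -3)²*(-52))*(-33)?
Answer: 12108096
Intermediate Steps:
N(G, Q) = -18 (N(G, Q) = 2*((-1 - 2)*(-1 + 4)) = 2*(-3*3) = 2*(-9) = -18)
b(J, L) = (-18 + L)*(-3 + J) (b(J, L) = (J - 3)*(L - 18) = (-3 + J)*(-18 + L) = (-18 + L)*(-3 + J))
(b(-1, -3)²*(-52))*(-33) = ((54 - 18*(-1) - 3*(-3) - 1*(-3))²*(-52))*(-33) = ((54 + 18 + 9 + 3)²*(-52))*(-33) = (84²*(-52))*(-33) = (7056*(-52))*(-33) = -366912*(-33) = 12108096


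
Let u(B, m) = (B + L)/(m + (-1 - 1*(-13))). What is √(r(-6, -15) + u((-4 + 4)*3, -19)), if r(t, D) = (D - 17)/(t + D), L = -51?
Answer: √3885/21 ≈ 2.9681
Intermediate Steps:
u(B, m) = (-51 + B)/(12 + m) (u(B, m) = (B - 51)/(m + (-1 - 1*(-13))) = (-51 + B)/(m + (-1 + 13)) = (-51 + B)/(m + 12) = (-51 + B)/(12 + m))
r(t, D) = (-17 + D)/(D + t)
√(r(-6, -15) + u((-4 + 4)*3, -19)) = √((-17 - 15)/(-15 - 6) + (-51 + (-4 + 4)*3)/(12 - 19)) = √(-32/(-21) + (-51 + 0*3)/(-7)) = √(-1/21*(-32) - (-51 + 0)/7) = √(32/21 - ⅐*(-51)) = √(32/21 + 51/7) = √(185/21) = √3885/21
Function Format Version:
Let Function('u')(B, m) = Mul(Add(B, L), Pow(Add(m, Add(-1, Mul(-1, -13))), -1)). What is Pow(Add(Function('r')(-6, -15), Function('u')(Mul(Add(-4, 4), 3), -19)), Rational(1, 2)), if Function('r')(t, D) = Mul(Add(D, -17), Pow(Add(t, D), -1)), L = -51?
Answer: Mul(Rational(1, 21), Pow(3885, Rational(1, 2))) ≈ 2.9681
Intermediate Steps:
Function('u')(B, m) = Mul(Pow(Add(12, m), -1), Add(-51, B)) (Function('u')(B, m) = Mul(Add(B, -51), Pow(Add(m, Add(-1, Mul(-1, -13))), -1)) = Mul(Add(-51, B), Pow(Add(m, Add(-1, 13)), -1)) = Mul(Add(-51, B), Pow(Add(m, 12), -1)) = Mul(Add(-51, B), Pow(Add(12, m), -1)) = Mul(Pow(Add(12, m), -1), Add(-51, B)))
Function('r')(t, D) = Mul(Pow(Add(D, t), -1), Add(-17, D)) (Function('r')(t, D) = Mul(Add(-17, D), Pow(Add(D, t), -1)) = Mul(Pow(Add(D, t), -1), Add(-17, D)))
Pow(Add(Function('r')(-6, -15), Function('u')(Mul(Add(-4, 4), 3), -19)), Rational(1, 2)) = Pow(Add(Mul(Pow(Add(-15, -6), -1), Add(-17, -15)), Mul(Pow(Add(12, -19), -1), Add(-51, Mul(Add(-4, 4), 3)))), Rational(1, 2)) = Pow(Add(Mul(Pow(-21, -1), -32), Mul(Pow(-7, -1), Add(-51, Mul(0, 3)))), Rational(1, 2)) = Pow(Add(Mul(Rational(-1, 21), -32), Mul(Rational(-1, 7), Add(-51, 0))), Rational(1, 2)) = Pow(Add(Rational(32, 21), Mul(Rational(-1, 7), -51)), Rational(1, 2)) = Pow(Add(Rational(32, 21), Rational(51, 7)), Rational(1, 2)) = Pow(Rational(185, 21), Rational(1, 2)) = Mul(Rational(1, 21), Pow(3885, Rational(1, 2)))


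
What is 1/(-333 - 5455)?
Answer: -1/5788 ≈ -0.00017277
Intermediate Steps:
1/(-333 - 5455) = 1/(-5788) = -1/5788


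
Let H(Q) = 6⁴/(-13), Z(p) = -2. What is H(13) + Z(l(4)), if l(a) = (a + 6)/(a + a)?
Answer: -1322/13 ≈ -101.69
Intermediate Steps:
l(a) = (6 + a)/(2*a) (l(a) = (6 + a)/((2*a)) = (6 + a)*(1/(2*a)) = (6 + a)/(2*a))
H(Q) = -1296/13 (H(Q) = 1296*(-1/13) = -1296/13)
H(13) + Z(l(4)) = -1296/13 - 2 = -1322/13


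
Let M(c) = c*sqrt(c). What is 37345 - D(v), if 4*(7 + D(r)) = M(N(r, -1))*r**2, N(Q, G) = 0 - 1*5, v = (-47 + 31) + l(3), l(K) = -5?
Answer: 37352 + 2205*I*sqrt(5)/4 ≈ 37352.0 + 1232.6*I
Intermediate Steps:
v = -21 (v = (-47 + 31) - 5 = -16 - 5 = -21)
N(Q, G) = -5 (N(Q, G) = 0 - 5 = -5)
M(c) = c**(3/2)
D(r) = -7 - 5*I*sqrt(5)*r**2/4 (D(r) = -7 + ((-5)**(3/2)*r**2)/4 = -7 + ((-5*I*sqrt(5))*r**2)/4 = -7 + (-5*I*sqrt(5)*r**2)/4 = -7 - 5*I*sqrt(5)*r**2/4)
37345 - D(v) = 37345 - (-7 - 5/4*I*sqrt(5)*(-21)**2) = 37345 - (-7 - 5/4*I*sqrt(5)*441) = 37345 - (-7 - 2205*I*sqrt(5)/4) = 37345 + (7 + 2205*I*sqrt(5)/4) = 37352 + 2205*I*sqrt(5)/4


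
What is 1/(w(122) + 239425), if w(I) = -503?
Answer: 1/238922 ≈ 4.1855e-6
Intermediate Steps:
1/(w(122) + 239425) = 1/(-503 + 239425) = 1/238922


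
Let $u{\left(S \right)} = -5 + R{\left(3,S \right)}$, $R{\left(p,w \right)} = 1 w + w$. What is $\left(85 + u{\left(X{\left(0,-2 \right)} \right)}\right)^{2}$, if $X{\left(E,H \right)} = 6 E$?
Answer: $6400$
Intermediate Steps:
$R{\left(p,w \right)} = 2 w$ ($R{\left(p,w \right)} = w + w = 2 w$)
$u{\left(S \right)} = -5 + 2 S$
$\left(85 + u{\left(X{\left(0,-2 \right)} \right)}\right)^{2} = \left(85 - \left(5 - 2 \cdot 6 \cdot 0\right)\right)^{2} = \left(85 + \left(-5 + 2 \cdot 0\right)\right)^{2} = \left(85 + \left(-5 + 0\right)\right)^{2} = \left(85 - 5\right)^{2} = 80^{2} = 6400$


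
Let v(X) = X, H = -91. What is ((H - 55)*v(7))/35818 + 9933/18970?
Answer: 24028061/48533390 ≈ 0.49508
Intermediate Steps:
((H - 55)*v(7))/35818 + 9933/18970 = ((-91 - 55)*7)/35818 + 9933/18970 = -146*7*(1/35818) + 9933*(1/18970) = -1022*1/35818 + 1419/2710 = -511/17909 + 1419/2710 = 24028061/48533390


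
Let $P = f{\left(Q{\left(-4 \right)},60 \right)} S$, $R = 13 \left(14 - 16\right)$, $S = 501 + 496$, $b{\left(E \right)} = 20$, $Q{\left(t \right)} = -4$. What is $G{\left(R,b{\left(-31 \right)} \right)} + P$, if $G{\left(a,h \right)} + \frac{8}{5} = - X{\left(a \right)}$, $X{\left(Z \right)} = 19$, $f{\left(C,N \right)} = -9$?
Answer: $- \frac{44968}{5} \approx -8993.6$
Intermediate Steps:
$S = 997$
$R = -26$ ($R = 13 \left(-2\right) = -26$)
$G{\left(a,h \right)} = - \frac{103}{5}$ ($G{\left(a,h \right)} = - \frac{8}{5} - 19 = - \frac{103}{5}$)
$P = -8973$ ($P = \left(-9\right) 997 = -8973$)
$G{\left(R,b{\left(-31 \right)} \right)} + P = - \frac{103}{5} - 8973 = - \frac{44968}{5}$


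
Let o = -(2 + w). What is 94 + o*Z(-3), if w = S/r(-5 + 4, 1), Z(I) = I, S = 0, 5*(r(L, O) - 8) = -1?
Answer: 100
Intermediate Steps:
r(L, O) = 39/5 (r(L, O) = 8 + (⅕)*(-1) = 8 - ⅕ = 39/5)
w = 0 (w = 0/(39/5) = 0*(5/39) = 0)
o = -2 (o = -(2 + 0) = -1*2 = -2)
94 + o*Z(-3) = 94 - 2*(-3) = 94 + 6 = 100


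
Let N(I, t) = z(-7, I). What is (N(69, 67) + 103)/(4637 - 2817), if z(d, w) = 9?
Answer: 4/65 ≈ 0.061538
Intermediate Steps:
N(I, t) = 9
(N(69, 67) + 103)/(4637 - 2817) = (9 + 103)/(4637 - 2817) = 112/1820 = 112*(1/1820) = 4/65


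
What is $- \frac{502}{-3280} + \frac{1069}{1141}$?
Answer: $\frac{2039551}{1871240} \approx 1.0899$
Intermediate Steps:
$- \frac{502}{-3280} + \frac{1069}{1141} = \left(-502\right) \left(- \frac{1}{3280}\right) + 1069 \cdot \frac{1}{1141} = \frac{251}{1640} + \frac{1069}{1141} = \frac{2039551}{1871240}$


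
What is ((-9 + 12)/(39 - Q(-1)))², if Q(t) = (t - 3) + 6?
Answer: 9/1369 ≈ 0.0065741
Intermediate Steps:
Q(t) = 3 + t (Q(t) = (-3 + t) + 6 = 3 + t)
((-9 + 12)/(39 - Q(-1)))² = ((-9 + 12)/(39 - (3 - 1)))² = (3/(39 - 1*2))² = (3/(39 - 2))² = (3/37)² = 9/1369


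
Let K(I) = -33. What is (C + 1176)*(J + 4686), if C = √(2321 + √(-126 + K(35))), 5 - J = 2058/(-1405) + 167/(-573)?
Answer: 1480965723328/268355 + 3777973784*√(2321 + I*√159)/805065 ≈ 5.7448e+6 + 614.13*I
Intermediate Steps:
J = 5439194/805065 (J = 5 - (2058/(-1405) + 167/(-573)) = 5 - (2058*(-1/1405) + 167*(-1/573)) = 5 - (-2058/1405 - 167/573) = 5 - 1*(-1413869/805065) = 5 + 1413869/805065 = 5439194/805065 ≈ 6.7562)
C = √(2321 + I*√159) (C = √(2321 + √(-126 - 33)) = √(2321 + √(-159)) = √(2321 + I*√159) ≈ 48.177 + 0.1309*I)
(C + 1176)*(J + 4686) = (√(2321 + I*√159) + 1176)*(5439194/805065 + 4686) = (1176 + √(2321 + I*√159))*(3777973784/805065) = 1480965723328/268355 + 3777973784*√(2321 + I*√159)/805065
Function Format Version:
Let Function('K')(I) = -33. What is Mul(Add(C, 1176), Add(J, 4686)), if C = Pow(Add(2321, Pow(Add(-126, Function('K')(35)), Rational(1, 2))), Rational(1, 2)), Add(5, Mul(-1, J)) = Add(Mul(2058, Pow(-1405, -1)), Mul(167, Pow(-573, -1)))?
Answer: Add(Rational(1480965723328, 268355), Mul(Rational(3777973784, 805065), Pow(Add(2321, Mul(I, Pow(159, Rational(1, 2)))), Rational(1, 2)))) ≈ Add(5.7448e+6, Mul(614.13, I))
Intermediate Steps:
J = Rational(5439194, 805065) (J = Add(5, Mul(-1, Add(Mul(2058, Pow(-1405, -1)), Mul(167, Pow(-573, -1))))) = Add(5, Mul(-1, Add(Mul(2058, Rational(-1, 1405)), Mul(167, Rational(-1, 573))))) = Add(5, Mul(-1, Add(Rational(-2058, 1405), Rational(-167, 573)))) = Add(5, Mul(-1, Rational(-1413869, 805065))) = Add(5, Rational(1413869, 805065)) = Rational(5439194, 805065) ≈ 6.7562)
C = Pow(Add(2321, Mul(I, Pow(159, Rational(1, 2)))), Rational(1, 2)) (C = Pow(Add(2321, Pow(Add(-126, -33), Rational(1, 2))), Rational(1, 2)) = Pow(Add(2321, Pow(-159, Rational(1, 2))), Rational(1, 2)) = Pow(Add(2321, Mul(I, Pow(159, Rational(1, 2)))), Rational(1, 2)) ≈ Add(48.177, Mul(0.1309, I)))
Mul(Add(C, 1176), Add(J, 4686)) = Mul(Add(Pow(Add(2321, Mul(I, Pow(159, Rational(1, 2)))), Rational(1, 2)), 1176), Add(Rational(5439194, 805065), 4686)) = Mul(Add(1176, Pow(Add(2321, Mul(I, Pow(159, Rational(1, 2)))), Rational(1, 2))), Rational(3777973784, 805065)) = Add(Rational(1480965723328, 268355), Mul(Rational(3777973784, 805065), Pow(Add(2321, Mul(I, Pow(159, Rational(1, 2)))), Rational(1, 2))))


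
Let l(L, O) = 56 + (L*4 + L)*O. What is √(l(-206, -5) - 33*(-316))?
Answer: √15634 ≈ 125.04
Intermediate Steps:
l(L, O) = 56 + 5*L*O (l(L, O) = 56 + (4*L + L)*O = 56 + (5*L)*O = 56 + 5*L*O)
√(l(-206, -5) - 33*(-316)) = √((56 + 5*(-206)*(-5)) - 33*(-316)) = √((56 + 5150) + 10428) = √(5206 + 10428) = √15634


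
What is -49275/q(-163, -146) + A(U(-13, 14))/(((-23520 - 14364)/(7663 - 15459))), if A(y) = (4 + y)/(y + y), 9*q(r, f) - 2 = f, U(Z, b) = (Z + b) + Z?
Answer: 1400081759/454608 ≈ 3079.8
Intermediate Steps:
U(Z, b) = b + 2*Z
q(r, f) = 2/9 + f/9
A(y) = (4 + y)/(2*y) (A(y) = (4 + y)/((2*y)) = (4 + y)*(1/(2*y)) = (4 + y)/(2*y))
-49275/q(-163, -146) + A(U(-13, 14))/(((-23520 - 14364)/(7663 - 15459))) = -49275/(2/9 + (⅑)*(-146)) + ((4 + (14 + 2*(-13)))/(2*(14 + 2*(-13))))/(((-23520 - 14364)/(7663 - 15459))) = -49275/(2/9 - 146/9) + ((4 + (14 - 26))/(2*(14 - 26)))/((-37884/(-7796))) = -49275/(-16) + ((½)*(4 - 12)/(-12))/((-37884*(-1/7796))) = -49275*(-1/16) + ((½)*(-1/12)*(-8))/(9471/1949) = 49275/16 + (⅓)*(1949/9471) = 49275/16 + 1949/28413 = 1400081759/454608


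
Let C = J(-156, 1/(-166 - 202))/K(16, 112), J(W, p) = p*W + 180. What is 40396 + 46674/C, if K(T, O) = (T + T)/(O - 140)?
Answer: 1553126788/38731 ≈ 40100.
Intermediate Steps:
K(T, O) = 2*T/(-140 + O) (K(T, O) = (2*T)/(-140 + O) = 2*T/(-140 + O))
J(W, p) = 180 + W*p (J(W, p) = W*p + 180 = 180 + W*p)
C = -116193/736 (C = (180 - 156/(-166 - 202))/((2*16/(-140 + 112))) = (180 - 156/(-368))/((2*16/(-28))) = (180 - 156*(-1/368))/((2*16*(-1/28))) = (180 + 39/92)/(-8/7) = (16599/92)*(-7/8) = -116193/736 ≈ -157.87)
40396 + 46674/C = 40396 + 46674/(-116193/736) = 40396 + 46674*(-736/116193) = 40396 - 11450688/38731 = 1553126788/38731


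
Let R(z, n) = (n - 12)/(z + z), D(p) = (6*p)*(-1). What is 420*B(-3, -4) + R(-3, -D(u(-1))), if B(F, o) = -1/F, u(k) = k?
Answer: 143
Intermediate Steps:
D(p) = -6*p
R(z, n) = (-12 + n)/(2*z) (R(z, n) = (-12 + n)/((2*z)) = (-12 + n)*(1/(2*z)) = (-12 + n)/(2*z))
420*B(-3, -4) + R(-3, -D(u(-1))) = 420*(-1/(-3)) + (½)*(-12 - (-6)*(-1))/(-3) = 420*(-1*(-⅓)) + (½)*(-⅓)*(-12 - 1*6) = 420*(⅓) + (½)*(-⅓)*(-12 - 6) = 140 + (½)*(-⅓)*(-18) = 140 + 3 = 143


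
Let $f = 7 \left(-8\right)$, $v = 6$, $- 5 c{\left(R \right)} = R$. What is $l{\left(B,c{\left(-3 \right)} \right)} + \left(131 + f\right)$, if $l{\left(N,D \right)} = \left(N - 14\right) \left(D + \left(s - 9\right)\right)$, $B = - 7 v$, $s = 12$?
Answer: $- \frac{633}{5} \approx -126.6$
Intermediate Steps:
$c{\left(R \right)} = - \frac{R}{5}$
$f = -56$
$B = -42$ ($B = \left(-7\right) 6 = -42$)
$l{\left(N,D \right)} = \left(-14 + N\right) \left(3 + D\right)$ ($l{\left(N,D \right)} = \left(N - 14\right) \left(D + \left(12 - 9\right)\right) = \left(-14 + N\right) \left(D + \left(12 - 9\right)\right) = \left(-14 + N\right) \left(D + 3\right) = \left(-14 + N\right) \left(3 + D\right)$)
$l{\left(B,c{\left(-3 \right)} \right)} + \left(131 + f\right) = \left(-42 - 14 \left(\left(- \frac{1}{5}\right) \left(-3\right)\right) + 3 \left(-42\right) + \left(- \frac{1}{5}\right) \left(-3\right) \left(-42\right)\right) + \left(131 - 56\right) = \left(-42 - \frac{42}{5} - 126 + \frac{3}{5} \left(-42\right)\right) + 75 = \left(-42 - \frac{42}{5} - 126 - \frac{126}{5}\right) + 75 = - \frac{1008}{5} + 75 = - \frac{633}{5}$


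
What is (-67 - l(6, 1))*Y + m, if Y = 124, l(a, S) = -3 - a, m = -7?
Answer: -7199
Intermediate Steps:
(-67 - l(6, 1))*Y + m = (-67 - (-3 - 1*6))*124 - 7 = (-67 - (-3 - 6))*124 - 7 = (-67 - 1*(-9))*124 - 7 = (-67 + 9)*124 - 7 = -58*124 - 7 = -7192 - 7 = -7199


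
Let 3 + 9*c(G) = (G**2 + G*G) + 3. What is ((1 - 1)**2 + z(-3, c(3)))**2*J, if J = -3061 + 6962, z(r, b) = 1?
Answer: 3901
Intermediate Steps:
c(G) = 2*G**2/9 (c(G) = -1/3 + ((G**2 + G*G) + 3)/9 = -1/3 + ((G**2 + G**2) + 3)/9 = -1/3 + (2*G**2 + 3)/9 = -1/3 + (3 + 2*G**2)/9 = -1/3 + (1/3 + 2*G**2/9) = 2*G**2/9)
J = 3901
((1 - 1)**2 + z(-3, c(3)))**2*J = ((1 - 1)**2 + 1)**2*3901 = (0**2 + 1)**2*3901 = (0 + 1)**2*3901 = 1**2*3901 = 1*3901 = 3901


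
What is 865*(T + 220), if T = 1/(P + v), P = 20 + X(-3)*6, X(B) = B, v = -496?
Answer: 94007335/494 ≈ 1.9030e+5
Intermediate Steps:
P = 2 (P = 20 - 3*6 = 20 - 18 = 2)
T = -1/494 (T = 1/(2 - 496) = 1/(-494) = -1/494 ≈ -0.0020243)
865*(T + 220) = 865*(-1/494 + 220) = 865*(108679/494) = 94007335/494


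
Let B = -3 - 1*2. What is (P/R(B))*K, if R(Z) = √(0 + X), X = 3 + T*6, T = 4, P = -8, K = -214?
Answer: 1712*√3/9 ≈ 329.47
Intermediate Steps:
B = -5 (B = -3 - 2 = -5)
X = 27 (X = 3 + 4*6 = 3 + 24 = 27)
R(Z) = 3*√3 (R(Z) = √(0 + 27) = √27 = 3*√3)
(P/R(B))*K = -8*√3/9*(-214) = 1712*√3/9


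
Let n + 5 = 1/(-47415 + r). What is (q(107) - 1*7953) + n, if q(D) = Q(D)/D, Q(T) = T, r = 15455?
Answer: -254305721/31960 ≈ -7957.0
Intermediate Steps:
q(D) = 1 (q(D) = D/D = 1)
n = -159801/31960 (n = -5 + 1/(-47415 + 15455) = -5 + 1/(-31960) = -5 - 1/31960 = -159801/31960 ≈ -5.0000)
(q(107) - 1*7953) + n = (1 - 1*7953) - 159801/31960 = (1 - 7953) - 159801/31960 = -7952 - 159801/31960 = -254305721/31960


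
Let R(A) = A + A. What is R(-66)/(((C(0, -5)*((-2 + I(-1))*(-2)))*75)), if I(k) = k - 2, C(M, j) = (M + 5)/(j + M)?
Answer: 22/125 ≈ 0.17600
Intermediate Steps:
C(M, j) = (5 + M)/(M + j)
R(A) = 2*A
I(k) = -2 + k
R(-66)/(((C(0, -5)*((-2 + I(-1))*(-2)))*75)) = (2*(-66))/(((((5 + 0)/(0 - 5))*((-2 + (-2 - 1))*(-2)))*75)) = -132*1/(150*(-2 - 3)) = -132/(((-⅕*5)*(-5*(-2)))*75) = -132/(-1*10*75) = -132/((-10*75)) = -132/(-750) = -132*(-1/750) = 22/125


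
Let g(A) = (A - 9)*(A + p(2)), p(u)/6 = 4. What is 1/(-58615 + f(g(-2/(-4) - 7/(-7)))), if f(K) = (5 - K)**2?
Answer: -16/321615 ≈ -4.9749e-5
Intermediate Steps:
p(u) = 24 (p(u) = 6*4 = 24)
g(A) = (-9 + A)*(24 + A) (g(A) = (A - 9)*(A + 24) = (-9 + A)*(24 + A))
1/(-58615 + f(g(-2/(-4) - 7/(-7)))) = 1/(-58615 + (-5 + (-216 + (-2/(-4) - 7/(-7))**2 + 15*(-2/(-4) - 7/(-7))))**2) = 1/(-58615 + (-5 + (-216 + (-2*(-1/4) - 7*(-1/7))**2 + 15*(-2*(-1/4) - 7*(-1/7))))**2) = 1/(-58615 + (-5 + (-216 + (1/2 + 1)**2 + 15*(1/2 + 1)))**2) = 1/(-58615 + (-5 + (-216 + (3/2)**2 + 15*(3/2)))**2) = 1/(-58615 + (-5 + (-216 + 9/4 + 45/2))**2) = 1/(-58615 + (-5 - 765/4)**2) = 1/(-58615 + (-785/4)**2) = 1/(-58615 + 616225/16) = 1/(-321615/16) = -16/321615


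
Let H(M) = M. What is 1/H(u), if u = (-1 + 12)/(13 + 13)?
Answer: 26/11 ≈ 2.3636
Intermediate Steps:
u = 11/26 ≈ 0.42308
1/H(u) = 1/(11/26) = 26/11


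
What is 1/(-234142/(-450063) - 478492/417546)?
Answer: -10440111411/6532582748 ≈ -1.5982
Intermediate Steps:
1/(-234142/(-450063) - 478492/417546) = 1/(-234142*(-1/450063) - 478492*1/417546) = 1/(234142/450063 - 239246/208773) = 1/(-6532582748/10440111411) = -10440111411/6532582748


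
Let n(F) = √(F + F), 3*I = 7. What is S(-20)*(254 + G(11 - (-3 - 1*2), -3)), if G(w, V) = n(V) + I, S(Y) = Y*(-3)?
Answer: 15380 + 60*I*√6 ≈ 15380.0 + 146.97*I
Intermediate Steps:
I = 7/3 (I = (⅓)*7 = 7/3 ≈ 2.3333)
n(F) = √2*√F (n(F) = √(2*F) = √2*√F)
S(Y) = -3*Y
G(w, V) = 7/3 + √2*√V (G(w, V) = √2*√V + 7/3 = 7/3 + √2*√V)
S(-20)*(254 + G(11 - (-3 - 1*2), -3)) = (-3*(-20))*(254 + (7/3 + √2*√(-3))) = 60*(254 + (7/3 + √2*(I*√3))) = 60*(254 + (7/3 + I*√6)) = 60*(769/3 + I*√6) = 15380 + 60*I*√6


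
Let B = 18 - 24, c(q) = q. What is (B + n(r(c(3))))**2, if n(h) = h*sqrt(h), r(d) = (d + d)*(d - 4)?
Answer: -180 + 72*I*sqrt(6) ≈ -180.0 + 176.36*I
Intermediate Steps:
r(d) = 2*d*(-4 + d) (r(d) = (2*d)*(-4 + d) = 2*d*(-4 + d))
n(h) = h**(3/2)
B = -6
(B + n(r(c(3))))**2 = (-6 + (2*3*(-4 + 3))**(3/2))**2 = (-6 + (2*3*(-1))**(3/2))**2 = (-6 + (-6)**(3/2))**2 = (-6 - 6*I*sqrt(6))**2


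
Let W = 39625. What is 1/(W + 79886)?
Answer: 1/119511 ≈ 8.3674e-6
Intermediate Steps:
1/(W + 79886) = 1/(39625 + 79886) = 1/119511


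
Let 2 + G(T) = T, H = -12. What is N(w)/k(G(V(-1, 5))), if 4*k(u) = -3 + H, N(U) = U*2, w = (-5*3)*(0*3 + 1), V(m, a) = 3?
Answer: 8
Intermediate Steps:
G(T) = -2 + T
w = -15 (w = -15*(0 + 1) = -15*1 = -15)
N(U) = 2*U
k(u) = -15/4 (k(u) = (-3 - 12)/4 = (1/4)*(-15) = -15/4)
N(w)/k(G(V(-1, 5))) = (2*(-15))/(-15/4) = -30*(-4/15) = 8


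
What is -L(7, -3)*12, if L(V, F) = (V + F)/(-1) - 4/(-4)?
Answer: 36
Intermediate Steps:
L(V, F) = 1 - F - V (L(V, F) = (F + V)*(-1) - 4*(-1/4) = (-F - V) + 1 = 1 - F - V)
-L(7, -3)*12 = -(1 - 1*(-3) - 1*7)*12 = -(1 + 3 - 7)*12 = -(-3*12) = -(-36) = -1*(-36) = 36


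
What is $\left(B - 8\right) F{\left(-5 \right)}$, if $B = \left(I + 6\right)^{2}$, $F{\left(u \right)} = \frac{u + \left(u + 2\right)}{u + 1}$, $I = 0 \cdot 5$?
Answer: $56$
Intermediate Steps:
$I = 0$
$F{\left(u \right)} = \frac{2 + 2 u}{1 + u}$ ($F{\left(u \right)} = \frac{u + \left(2 + u\right)}{1 + u} = \frac{2 + 2 u}{1 + u}$)
$B = 36$ ($B = \left(0 + 6\right)^{2} = 6^{2} = 36$)
$\left(B - 8\right) F{\left(-5 \right)} = \left(36 - 8\right) 2 = 28 \cdot 2 = 56$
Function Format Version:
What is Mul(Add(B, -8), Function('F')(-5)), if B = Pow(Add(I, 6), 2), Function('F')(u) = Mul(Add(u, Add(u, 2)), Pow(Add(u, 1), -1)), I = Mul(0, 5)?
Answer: 56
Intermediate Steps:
I = 0
Function('F')(u) = Mul(Pow(Add(1, u), -1), Add(2, Mul(2, u))) (Function('F')(u) = Mul(Add(u, Add(2, u)), Pow(Add(1, u), -1)) = Mul(Add(2, Mul(2, u)), Pow(Add(1, u), -1)) = Mul(Pow(Add(1, u), -1), Add(2, Mul(2, u))))
B = 36 (B = Pow(Add(0, 6), 2) = Pow(6, 2) = 36)
Mul(Add(B, -8), Function('F')(-5)) = Mul(Add(36, -8), 2) = Mul(28, 2) = 56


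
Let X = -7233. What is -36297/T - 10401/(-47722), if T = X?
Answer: 602465289/115057742 ≈ 5.2362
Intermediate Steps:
T = -7233
-36297/T - 10401/(-47722) = -36297/(-7233) - 10401/(-47722) = -36297*(-1/7233) - 10401*(-1/47722) = 12099/2411 + 10401/47722 = 602465289/115057742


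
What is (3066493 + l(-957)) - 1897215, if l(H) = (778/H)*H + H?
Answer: 1169099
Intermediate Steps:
l(H) = 778 + H
(3066493 + l(-957)) - 1897215 = (3066493 + (778 - 957)) - 1897215 = (3066493 - 179) - 1897215 = 3066314 - 1897215 = 1169099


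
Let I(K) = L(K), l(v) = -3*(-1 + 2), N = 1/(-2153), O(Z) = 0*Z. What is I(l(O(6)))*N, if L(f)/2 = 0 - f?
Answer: -6/2153 ≈ -0.0027868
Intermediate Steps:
O(Z) = 0
L(f) = -2*f (L(f) = 2*(0 - f) = 2*(-f) = -2*f)
N = -1/2153 ≈ -0.00046447
l(v) = -3 (l(v) = -3*1 = -3)
I(K) = -2*K
I(l(O(6)))*N = -2*(-3)*(-1/2153) = 6*(-1/2153) = -6/2153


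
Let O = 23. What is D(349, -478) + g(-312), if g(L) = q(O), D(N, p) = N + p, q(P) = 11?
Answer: -118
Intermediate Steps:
g(L) = 11
D(349, -478) + g(-312) = (349 - 478) + 11 = -129 + 11 = -118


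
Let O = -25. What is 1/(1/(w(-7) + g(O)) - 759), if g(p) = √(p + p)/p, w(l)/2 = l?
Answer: (-√2 + 70*I)/(-53135*I + 759*√2) ≈ -0.0013174 - 2.5035e-9*I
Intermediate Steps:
w(l) = 2*l
g(p) = √2/√p (g(p) = √(2*p)/p = (√2*√p)/p = √2/√p)
1/(1/(w(-7) + g(O)) - 759) = 1/(1/(2*(-7) + √2/√(-25)) - 759) = 1/(1/(-14 + √2*(-I/5)) - 759) = 1/(1/(-14 - I*√2/5) - 759) = 1/(-759 + 1/(-14 - I*√2/5))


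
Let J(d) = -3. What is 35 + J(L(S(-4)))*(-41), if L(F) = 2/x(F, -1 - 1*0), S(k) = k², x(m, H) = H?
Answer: 158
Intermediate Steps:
L(F) = -2 (L(F) = 2/(-1 - 1*0) = 2/(-1 + 0) = 2/(-1) = 2*(-1) = -2)
35 + J(L(S(-4)))*(-41) = 35 - 3*(-41) = 35 + 123 = 158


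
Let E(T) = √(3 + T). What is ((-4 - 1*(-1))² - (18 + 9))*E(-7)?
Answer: -36*I ≈ -36.0*I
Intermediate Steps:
((-4 - 1*(-1))² - (18 + 9))*E(-7) = ((-4 - 1*(-1))² - (18 + 9))*√(3 - 7) = ((-4 + 1)² - 1*27)*√(-4) = ((-3)² - 27)*(2*I) = (9 - 27)*(2*I) = -36*I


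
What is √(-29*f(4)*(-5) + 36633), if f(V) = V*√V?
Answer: √37793 ≈ 194.40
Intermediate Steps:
f(V) = V^(3/2)
√(-29*f(4)*(-5) + 36633) = √(-29*4^(3/2)*(-5) + 36633) = √(-29*8*(-5) + 36633) = √(-232*(-5) + 36633) = √(1160 + 36633) = √37793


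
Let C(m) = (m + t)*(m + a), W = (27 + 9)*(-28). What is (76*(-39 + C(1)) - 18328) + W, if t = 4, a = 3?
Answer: -20780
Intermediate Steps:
W = -1008 (W = 36*(-28) = -1008)
C(m) = (3 + m)*(4 + m) (C(m) = (m + 4)*(m + 3) = (4 + m)*(3 + m) = (3 + m)*(4 + m))
(76*(-39 + C(1)) - 18328) + W = (76*(-39 + (12 + 1**2 + 7*1)) - 18328) - 1008 = (76*(-39 + (12 + 1 + 7)) - 18328) - 1008 = (76*(-39 + 20) - 18328) - 1008 = (76*(-19) - 18328) - 1008 = (-1444 - 18328) - 1008 = -19772 - 1008 = -20780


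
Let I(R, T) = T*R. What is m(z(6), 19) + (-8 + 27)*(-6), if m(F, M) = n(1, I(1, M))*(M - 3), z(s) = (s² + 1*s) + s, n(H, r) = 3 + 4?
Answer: -2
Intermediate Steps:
I(R, T) = R*T
n(H, r) = 7
z(s) = s² + 2*s (z(s) = (s² + s) + s = (s + s²) + s = s² + 2*s)
m(F, M) = -21 + 7*M (m(F, M) = 7*(M - 3) = 7*(-3 + M) = -21 + 7*M)
m(z(6), 19) + (-8 + 27)*(-6) = (-21 + 7*19) + (-8 + 27)*(-6) = (-21 + 133) + 19*(-6) = 112 - 114 = -2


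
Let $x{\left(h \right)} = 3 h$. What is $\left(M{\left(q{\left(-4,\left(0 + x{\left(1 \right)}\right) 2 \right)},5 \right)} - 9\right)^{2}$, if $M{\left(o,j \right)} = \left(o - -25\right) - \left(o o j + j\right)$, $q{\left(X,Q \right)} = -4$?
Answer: $5329$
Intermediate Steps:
$M{\left(o,j \right)} = 25 + o - j - j o^{2}$ ($M{\left(o,j \right)} = \left(o + 25\right) - \left(o^{2} j + j\right) = \left(25 + o\right) - \left(j o^{2} + j\right) = \left(25 + o\right) - \left(j + j o^{2}\right) = 25 + o - j - j o^{2}$)
$\left(M{\left(q{\left(-4,\left(0 + x{\left(1 \right)}\right) 2 \right)},5 \right)} - 9\right)^{2} = \left(\left(25 - 4 - 5 - 5 \left(-4\right)^{2}\right) - 9\right)^{2} = \left(\left(25 - 4 - 5 - 5 \cdot 16\right) - 9\right)^{2} = \left(\left(25 - 4 - 5 - 80\right) - 9\right)^{2} = \left(-64 - 9\right)^{2} = \left(-73\right)^{2} = 5329$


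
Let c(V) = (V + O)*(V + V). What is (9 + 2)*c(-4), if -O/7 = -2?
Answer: -880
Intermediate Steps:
O = 14 (O = -7*(-2) = 14)
c(V) = 2*V*(14 + V) (c(V) = (V + 14)*(V + V) = (14 + V)*(2*V) = 2*V*(14 + V))
(9 + 2)*c(-4) = (9 + 2)*(2*(-4)*(14 - 4)) = 11*(2*(-4)*10) = 11*(-80) = -880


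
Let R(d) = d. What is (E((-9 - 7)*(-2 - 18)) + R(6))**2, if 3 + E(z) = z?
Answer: 104329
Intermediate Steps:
E(z) = -3 + z
(E((-9 - 7)*(-2 - 18)) + R(6))**2 = ((-3 + (-9 - 7)*(-2 - 18)) + 6)**2 = ((-3 - 16*(-20)) + 6)**2 = ((-3 + 320) + 6)**2 = (317 + 6)**2 = 323**2 = 104329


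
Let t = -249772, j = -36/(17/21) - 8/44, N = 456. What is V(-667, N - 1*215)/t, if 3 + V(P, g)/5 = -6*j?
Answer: -247695/46707364 ≈ -0.0053031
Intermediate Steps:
j = -8350/187 (j = -36/(17*(1/21)) - 8*1/44 = -36/17/21 - 2/11 = -36*21/17 - 2/11 = -756/17 - 2/11 = -8350/187 ≈ -44.652)
V(P, g) = 247695/187 (V(P, g) = -15 + 5*(-6*(-8350/187)) = -15 + 5*(50100/187) = -15 + 250500/187 = 247695/187)
V(-667, N - 1*215)/t = (247695/187)/(-249772) = (247695/187)*(-1/249772) = -247695/46707364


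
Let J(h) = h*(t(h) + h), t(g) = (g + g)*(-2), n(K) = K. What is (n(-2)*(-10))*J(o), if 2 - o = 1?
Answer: -60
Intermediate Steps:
o = 1 (o = 2 - 1*1 = 2 - 1 = 1)
t(g) = -4*g (t(g) = (2*g)*(-2) = -4*g)
J(h) = -3*h**2 (J(h) = h*(-4*h + h) = h*(-3*h) = -3*h**2)
(n(-2)*(-10))*J(o) = (-2*(-10))*(-3*1**2) = 20*(-3*1) = 20*(-3) = -60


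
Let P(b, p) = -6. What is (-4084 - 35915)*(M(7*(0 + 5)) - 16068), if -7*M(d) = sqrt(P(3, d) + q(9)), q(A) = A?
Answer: 642703932 + 39999*sqrt(3)/7 ≈ 6.4271e+8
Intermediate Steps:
M(d) = -sqrt(3)/7 (M(d) = -sqrt(-6 + 9)/7 = -sqrt(3)/7)
(-4084 - 35915)*(M(7*(0 + 5)) - 16068) = (-4084 - 35915)*(-sqrt(3)/7 - 16068) = -39999*(-16068 - sqrt(3)/7) = 642703932 + 39999*sqrt(3)/7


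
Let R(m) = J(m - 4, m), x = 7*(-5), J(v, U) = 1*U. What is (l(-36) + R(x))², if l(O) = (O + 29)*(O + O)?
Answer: 219961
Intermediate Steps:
l(O) = 2*O*(29 + O) (l(O) = (29 + O)*(2*O) = 2*O*(29 + O))
J(v, U) = U
x = -35
R(m) = m
(l(-36) + R(x))² = (2*(-36)*(29 - 36) - 35)² = (2*(-36)*(-7) - 35)² = (504 - 35)² = 469² = 219961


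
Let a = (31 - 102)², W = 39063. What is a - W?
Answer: -34022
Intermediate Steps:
a = 5041 (a = (-71)² = 5041)
a - W = 5041 - 1*39063 = 5041 - 39063 = -34022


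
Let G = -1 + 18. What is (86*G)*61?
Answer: 89182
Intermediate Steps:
G = 17
(86*G)*61 = (86*17)*61 = 1462*61 = 89182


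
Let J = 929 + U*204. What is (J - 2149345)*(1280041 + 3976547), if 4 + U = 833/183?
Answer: -688857501394704/61 ≈ -1.1293e+13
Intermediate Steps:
U = 101/183 (U = -4 + 833/183 = 101/183 ≈ 0.55191)
J = 63537/61 (J = 929 + (101/183)*204 = 929 + 6868/61 = 63537/61 ≈ 1041.6)
(J - 2149345)*(1280041 + 3976547) = (63537/61 - 2149345)*(1280041 + 3976547) = -131046508/61*5256588 = -688857501394704/61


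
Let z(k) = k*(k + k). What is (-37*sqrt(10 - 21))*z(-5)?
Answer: -1850*I*sqrt(11) ≈ -6135.8*I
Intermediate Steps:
z(k) = 2*k**2 (z(k) = k*(2*k) = 2*k**2)
(-37*sqrt(10 - 21))*z(-5) = (-37*sqrt(10 - 21))*(2*(-5)**2) = (-37*I*sqrt(11))*(2*25) = -37*I*sqrt(11)*50 = -1850*I*sqrt(11)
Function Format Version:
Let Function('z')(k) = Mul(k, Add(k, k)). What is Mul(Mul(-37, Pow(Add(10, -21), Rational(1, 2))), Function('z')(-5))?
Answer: Mul(-1850, I, Pow(11, Rational(1, 2))) ≈ Mul(-6135.8, I)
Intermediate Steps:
Function('z')(k) = Mul(2, Pow(k, 2)) (Function('z')(k) = Mul(k, Mul(2, k)) = Mul(2, Pow(k, 2)))
Mul(Mul(-37, Pow(Add(10, -21), Rational(1, 2))), Function('z')(-5)) = Mul(Mul(-37, Pow(Add(10, -21), Rational(1, 2))), Mul(2, Pow(-5, 2))) = Mul(Mul(-37, Pow(-11, Rational(1, 2))), Mul(2, 25)) = Mul(Mul(-37, Mul(I, Pow(11, Rational(1, 2)))), 50) = Mul(Mul(-37, I, Pow(11, Rational(1, 2))), 50) = Mul(-1850, I, Pow(11, Rational(1, 2)))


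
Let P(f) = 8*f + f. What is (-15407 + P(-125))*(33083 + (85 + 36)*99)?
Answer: -744964984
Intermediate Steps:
P(f) = 9*f
(-15407 + P(-125))*(33083 + (85 + 36)*99) = (-15407 + 9*(-125))*(33083 + (85 + 36)*99) = (-15407 - 1125)*(33083 + 121*99) = -16532*(33083 + 11979) = -16532*45062 = -744964984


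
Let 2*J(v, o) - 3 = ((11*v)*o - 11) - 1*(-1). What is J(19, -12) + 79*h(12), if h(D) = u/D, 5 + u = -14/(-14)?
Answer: -7703/6 ≈ -1283.8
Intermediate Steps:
u = -4 (u = -5 - 14/(-14) = -5 - 14*(-1/14) = -5 + 1 = -4)
J(v, o) = -7/2 + 11*o*v/2 (J(v, o) = 3/2 + (((11*v)*o - 11) - 1*(-1))/2 = 3/2 + ((11*o*v - 11) + 1)/2 = 3/2 + ((-11 + 11*o*v) + 1)/2 = 3/2 + (-10 + 11*o*v)/2 = 3/2 + (-5 + 11*o*v/2) = -7/2 + 11*o*v/2)
h(D) = -4/D
J(19, -12) + 79*h(12) = (-7/2 + (11/2)*(-12)*19) + 79*(-4/12) = (-7/2 - 1254) + 79*(-4*1/12) = -2515/2 + 79*(-1/3) = -2515/2 - 79/3 = -7703/6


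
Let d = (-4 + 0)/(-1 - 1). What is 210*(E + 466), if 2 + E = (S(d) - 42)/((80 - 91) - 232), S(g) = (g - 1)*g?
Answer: 7895440/81 ≈ 97475.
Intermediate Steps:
d = 2 (d = -4/(-2) = -4*(-1/2) = 2)
S(g) = g*(-1 + g) (S(g) = (-1 + g)*g = g*(-1 + g))
E = -446/243 (E = -2 + (2*(-1 + 2) - 42)/((80 - 91) - 232) = -2 + (2*1 - 42)/(-11 - 232) = -2 + (2 - 42)/(-243) = -2 - 40*(-1/243) = -2 + 40/243 = -446/243 ≈ -1.8354)
210*(E + 466) = 210*(-446/243 + 466) = 210*(112792/243) = 7895440/81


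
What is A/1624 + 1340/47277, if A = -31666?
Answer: -747448661/38388924 ≈ -19.470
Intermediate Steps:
A/1624 + 1340/47277 = -31666/1624 + 1340/47277 = -31666*1/1624 + 1340*(1/47277) = -15833/812 + 1340/47277 = -747448661/38388924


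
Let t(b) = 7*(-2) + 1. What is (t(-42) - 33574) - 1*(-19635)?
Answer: -13952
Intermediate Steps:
t(b) = -13 (t(b) = -14 + 1 = -13)
(t(-42) - 33574) - 1*(-19635) = (-13 - 33574) - 1*(-19635) = -33587 + 19635 = -13952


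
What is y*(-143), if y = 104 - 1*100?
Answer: -572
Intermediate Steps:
y = 4 (y = 104 - 100 = 4)
y*(-143) = 4*(-143) = -572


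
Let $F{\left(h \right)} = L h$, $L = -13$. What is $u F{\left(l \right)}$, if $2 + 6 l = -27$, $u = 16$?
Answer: $\frac{3016}{3} \approx 1005.3$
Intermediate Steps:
$l = - \frac{29}{6}$ ($l = - \frac{1}{3} + \frac{1}{6} \left(-27\right) = - \frac{1}{3} - \frac{9}{2} = - \frac{29}{6} \approx -4.8333$)
$F{\left(h \right)} = - 13 h$
$u F{\left(l \right)} = 16 \left(\left(-13\right) \left(- \frac{29}{6}\right)\right) = 16 \cdot \frac{377}{6} = \frac{3016}{3}$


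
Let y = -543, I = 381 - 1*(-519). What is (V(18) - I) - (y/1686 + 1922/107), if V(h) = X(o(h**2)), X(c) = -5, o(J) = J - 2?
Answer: -55482067/60134 ≈ -922.64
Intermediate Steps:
I = 900 (I = 381 + 519 = 900)
o(J) = -2 + J
V(h) = -5
(V(18) - I) - (y/1686 + 1922/107) = (-5 - 1*900) - (-543/1686 + 1922/107) = (-5 - 900) - (-543*1/1686 + 1922*(1/107)) = -905 - (-181/562 + 1922/107) = -905 - 1*1060797/60134 = -905 - 1060797/60134 = -55482067/60134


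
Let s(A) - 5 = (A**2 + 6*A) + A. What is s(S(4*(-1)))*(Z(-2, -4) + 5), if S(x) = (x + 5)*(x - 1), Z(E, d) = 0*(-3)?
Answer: -25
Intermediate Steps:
Z(E, d) = 0
S(x) = (-1 + x)*(5 + x) (S(x) = (5 + x)*(-1 + x) = (-1 + x)*(5 + x))
s(A) = 5 + A**2 + 7*A (s(A) = 5 + ((A**2 + 6*A) + A) = 5 + (A**2 + 7*A) = 5 + A**2 + 7*A)
s(S(4*(-1)))*(Z(-2, -4) + 5) = (5 + (-5 + (4*(-1))**2 + 4*(4*(-1)))**2 + 7*(-5 + (4*(-1))**2 + 4*(4*(-1))))*(0 + 5) = (5 + (-5 + (-4)**2 + 4*(-4))**2 + 7*(-5 + (-4)**2 + 4*(-4)))*5 = (5 + (-5 + 16 - 16)**2 + 7*(-5 + 16 - 16))*5 = (5 + (-5)**2 + 7*(-5))*5 = (5 + 25 - 35)*5 = -5*5 = -25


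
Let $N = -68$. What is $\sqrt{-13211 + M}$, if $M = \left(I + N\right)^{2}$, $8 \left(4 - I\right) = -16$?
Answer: $i \sqrt{9367} \approx 96.783 i$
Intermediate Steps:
$I = 6$ ($I = 4 - -2 = 4 + 2 = 6$)
$M = 3844$ ($M = \left(6 - 68\right)^{2} = \left(-62\right)^{2} = 3844$)
$\sqrt{-13211 + M} = \sqrt{-13211 + 3844} = \sqrt{-9367} = i \sqrt{9367}$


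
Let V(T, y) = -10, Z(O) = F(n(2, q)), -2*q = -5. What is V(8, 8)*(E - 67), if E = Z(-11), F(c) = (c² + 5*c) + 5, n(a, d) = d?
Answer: 865/2 ≈ 432.50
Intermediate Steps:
q = 5/2 (q = -½*(-5) = 5/2 ≈ 2.5000)
F(c) = 5 + c² + 5*c
Z(O) = 95/4 (Z(O) = 5 + (5/2)² + 5*(5/2) = 5 + 25/4 + 25/2 = 95/4)
E = 95/4 ≈ 23.750
V(8, 8)*(E - 67) = -10*(95/4 - 67) = -10*(-173/4) = 865/2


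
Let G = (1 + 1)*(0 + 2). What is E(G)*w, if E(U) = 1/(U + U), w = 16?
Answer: 2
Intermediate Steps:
G = 4 (G = 2*2 = 4)
E(U) = 1/(2*U)
E(G)*w = ((1/2)/4)*16 = ((1/2)*(1/4))*16 = (1/8)*16 = 2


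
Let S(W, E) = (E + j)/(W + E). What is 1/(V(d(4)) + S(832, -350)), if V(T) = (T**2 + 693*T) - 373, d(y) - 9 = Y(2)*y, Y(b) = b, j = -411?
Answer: 482/5637193 ≈ 8.5504e-5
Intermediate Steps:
d(y) = 9 + 2*y
V(T) = -373 + T**2 + 693*T
S(W, E) = (-411 + E)/(E + W) (S(W, E) = (E - 411)/(W + E) = (-411 + E)/(E + W))
1/(V(d(4)) + S(832, -350)) = 1/((-373 + (9 + 2*4)**2 + 693*(9 + 2*4)) + (-411 - 350)/(-350 + 832)) = 1/((-373 + (9 + 8)**2 + 693*(9 + 8)) - 761/482) = 1/((-373 + 17**2 + 693*17) + (1/482)*(-761)) = 1/((-373 + 289 + 11781) - 761/482) = 1/(11697 - 761/482) = 1/(5637193/482) = 482/5637193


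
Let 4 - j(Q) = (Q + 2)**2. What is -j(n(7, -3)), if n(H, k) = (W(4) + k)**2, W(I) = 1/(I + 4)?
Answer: 415265/4096 ≈ 101.38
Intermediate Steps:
W(I) = 1/(4 + I)
n(H, k) = (1/8 + k)**2 (n(H, k) = (1/(4 + 4) + k)**2 = (1/8 + k)**2)
j(Q) = 4 - (2 + Q)**2 (j(Q) = 4 - (Q + 2)**2 = 4 - (2 + Q)**2)
-j(n(7, -3)) = -(4 - (2 + (1 + 8*(-3))**2/64)**2) = -(4 - (2 + (1 - 24)**2/64)**2) = -(4 - (2 + (1/64)*(-23)**2)**2) = -(4 - (2 + (1/64)*529)**2) = -(4 - (2 + 529/64)**2) = -(4 - (657/64)**2) = -(4 - 1*431649/4096) = -(4 - 431649/4096) = -1*(-415265/4096) = 415265/4096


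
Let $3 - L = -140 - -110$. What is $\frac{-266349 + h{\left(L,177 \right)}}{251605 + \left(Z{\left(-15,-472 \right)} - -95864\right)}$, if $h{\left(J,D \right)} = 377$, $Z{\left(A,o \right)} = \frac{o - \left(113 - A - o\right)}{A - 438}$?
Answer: $- \frac{120485316}{157404529} \approx -0.76545$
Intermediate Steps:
$Z{\left(A,o \right)} = \frac{-113 + A + 2 o}{-438 + A}$ ($Z{\left(A,o \right)} = \frac{o + \left(-113 + A + o\right)}{-438 + A} = \frac{-113 + A + 2 o}{-438 + A}$)
$L = 33$ ($L = 3 - \left(-140 - -110\right) = 3 - \left(-140 + 110\right) = 3 - -30 = 3 + 30 = 33$)
$\frac{-266349 + h{\left(L,177 \right)}}{251605 + \left(Z{\left(-15,-472 \right)} - -95864\right)} = \frac{-266349 + 377}{251605 + \left(\frac{-113 - 15 + 2 \left(-472\right)}{-438 - 15} - -95864\right)} = - \frac{265972}{251605 + \left(\frac{-113 - 15 - 944}{-453} + 95864\right)} = - \frac{265972}{251605 + \left(\left(- \frac{1}{453}\right) \left(-1072\right) + 95864\right)} = - \frac{265972}{251605 + \left(\frac{1072}{453} + 95864\right)} = - \frac{265972}{251605 + \frac{43427464}{453}} = - \frac{265972}{\frac{157404529}{453}} = \left(-265972\right) \frac{453}{157404529} = - \frac{120485316}{157404529}$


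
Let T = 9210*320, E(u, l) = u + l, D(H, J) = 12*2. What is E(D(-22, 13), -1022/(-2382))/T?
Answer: 5819/702023040 ≈ 8.2889e-6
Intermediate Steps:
D(H, J) = 24
E(u, l) = l + u
T = 2947200
E(D(-22, 13), -1022/(-2382))/T = (-1022/(-2382) + 24)/2947200 = (-1022*(-1/2382) + 24)*(1/2947200) = (511/1191 + 24)*(1/2947200) = (29095/1191)*(1/2947200) = 5819/702023040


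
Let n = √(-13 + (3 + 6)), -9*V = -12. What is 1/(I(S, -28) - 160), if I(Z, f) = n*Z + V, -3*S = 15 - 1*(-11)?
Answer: -357/57320 + 39*I/57320 ≈ -0.0062282 + 0.00068039*I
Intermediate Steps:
S = -26/3 (S = -(15 - 1*(-11))/3 = -(15 + 11)/3 = -⅓*26 = -26/3 ≈ -8.6667)
V = 4/3 (V = -⅑*(-12) = 4/3 ≈ 1.3333)
n = 2*I (n = √(-13 + 9) = √(-4) = 2*I ≈ 2.0*I)
I(Z, f) = 4/3 + 2*I*Z (I(Z, f) = (2*I)*Z + 4/3 = 2*I*Z + 4/3 = 4/3 + 2*I*Z)
1/(I(S, -28) - 160) = 1/((4/3 + 2*I*(-26/3)) - 160) = 1/((4/3 - 52*I/3) - 160) = 1/(-476/3 - 52*I/3) = 9*(-476/3 + 52*I/3)/229280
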